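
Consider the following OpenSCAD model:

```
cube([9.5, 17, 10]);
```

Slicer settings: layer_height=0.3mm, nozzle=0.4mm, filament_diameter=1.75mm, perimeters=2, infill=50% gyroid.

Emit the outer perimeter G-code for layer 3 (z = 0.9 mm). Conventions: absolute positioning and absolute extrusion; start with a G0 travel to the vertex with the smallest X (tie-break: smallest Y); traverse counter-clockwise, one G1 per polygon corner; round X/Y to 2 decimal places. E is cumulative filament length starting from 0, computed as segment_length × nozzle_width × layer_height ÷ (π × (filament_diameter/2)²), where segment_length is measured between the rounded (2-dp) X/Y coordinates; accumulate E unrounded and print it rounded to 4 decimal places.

G0 X0.00 Y0.00 Z0.90
G1 X9.50 Y0.00 E0.4740
G1 X9.50 Y17.00 E1.3221
G1 X0.00 Y17.00 E1.7960
G1 X0.00 Y0.00 E2.6442

At z = 0.9 mm: the cube is present — its section is the full 9.5×17 rectangle. The outline is a single polygon with 4 vertices. Extrusion per mm of travel: 0.4 × 0.3 / (π × 0.875²) = 0.049890. Accumulating E over each segment gives final E = 2.6442.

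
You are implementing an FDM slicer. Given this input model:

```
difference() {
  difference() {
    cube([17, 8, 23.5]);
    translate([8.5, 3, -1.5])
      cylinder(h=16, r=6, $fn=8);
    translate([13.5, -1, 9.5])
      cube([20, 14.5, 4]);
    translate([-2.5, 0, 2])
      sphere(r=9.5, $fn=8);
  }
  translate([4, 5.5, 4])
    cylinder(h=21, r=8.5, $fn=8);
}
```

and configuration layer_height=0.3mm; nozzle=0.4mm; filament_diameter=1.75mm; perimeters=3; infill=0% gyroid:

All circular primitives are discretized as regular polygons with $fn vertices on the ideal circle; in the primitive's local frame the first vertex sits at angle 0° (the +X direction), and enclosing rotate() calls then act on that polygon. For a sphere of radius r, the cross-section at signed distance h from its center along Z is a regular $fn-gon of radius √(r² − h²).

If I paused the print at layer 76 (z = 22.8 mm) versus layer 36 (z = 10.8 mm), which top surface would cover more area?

Layer 76 (z = 22.8): the cube is present — its section is the full 17×8 rectangle (area 136.00 mm²); the cylinder at (8.5, 3) is not intersected at this z (z outside [-1.5, 14.5]); the cube at (13.5, -1) is not intersected at this z (z outside [9.5, 13.5]); the sphere at (-2.5, 0) does not reach this height (|z−center|=20.800 > r=9.5); Taking the first minus the rest: none of the subtracted shapes is present at this height, so the 17×8 cube is unchanged — area = 136.00 mm²; the cylinder at (4, 5.5): section is a regular 8-gon, circumradius r=8.5 (area = (8/2)·8.500²·sin(360°/8) = 204.35 mm²); Taking the first minus the rest: starting from the result so far (136.00 mm²), the r=8.5 cylinder at (4, 5.5) partially overlaps it — only the 92.44 mm² overlap (of its 204.35 mm²) is removed, clipping the outline — area = 43.56 mm². So its area = 43.56 mm². Layer 36 (z = 10.8): the cube is present — its section is the full 17×8 rectangle (area 136.00 mm²); the r=6 cylinder at (8.5, 3) contributes a regular 8-gon of circumradius 6 (area = (8/2)·6.000²·sin(360°/8) = 101.82 mm²); the cube at (13.5, -1) is present — its section is the full 20×14.5 rectangle (area 290.00 mm²); the r=9.5 sphere at (-2.5, 0) contributes a regular 8-gon of circumradius √(9.5²−8.8²) = 3.579 (area = (8/2)·3.579²·sin(360°/8) = 36.23 mm²); Subtracting the remaining from the first: starting from the 17×8 cube (136.00 mm²), the r=6 cylinder at (8.5, 3) partially overlaps it — only the 80.77 mm² overlap (of its 101.82 mm²) is removed, clipping the outline; the 20×14.5 cube at (13.5, -1) partially overlaps it — only the 25.59 mm² overlap (of its 290.00 mm²) is removed, clipping the outline; the r=9.5 sphere at (-2.5, 0) partially overlaps it — only the 1.40 mm² overlap (of its 36.23 mm²) is removed, clipping the outline — area = 28.24 mm²; the r=8.5 cylinder at (4, 5.5) contributes a regular 8-gon of circumradius 8.5 (area = (8/2)·8.500²·sin(360°/8) = 204.35 mm²); Taking the first minus the rest: starting from the result so far (28.24 mm²), the r=8.5 cylinder at (4, 5.5) partially overlaps it — only the 26.29 mm² overlap (of its 204.35 mm²) is removed, clipping the outline — area = 1.95 mm². So its area = 1.95 mm². Layer 76 is larger (43.56 vs 1.95 mm²).

layer 76 (z = 22.8 mm)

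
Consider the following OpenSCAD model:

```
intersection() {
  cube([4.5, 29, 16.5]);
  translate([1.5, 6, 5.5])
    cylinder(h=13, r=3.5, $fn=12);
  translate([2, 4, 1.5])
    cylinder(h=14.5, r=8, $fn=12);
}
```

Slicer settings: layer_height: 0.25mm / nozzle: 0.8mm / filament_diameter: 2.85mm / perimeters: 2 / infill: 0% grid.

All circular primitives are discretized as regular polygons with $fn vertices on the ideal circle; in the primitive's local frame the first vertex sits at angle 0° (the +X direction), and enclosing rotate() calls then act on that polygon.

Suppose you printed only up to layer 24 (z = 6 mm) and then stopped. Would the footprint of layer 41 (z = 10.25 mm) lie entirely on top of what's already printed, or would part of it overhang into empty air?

Compare the two slices. At z = 6: the cube is present — its section is the full 4.5×29 rectangle (area 130.50 mm²); the cylinder at (1.5, 6): section is a regular 12-gon, circumradius r=3.5 (area = (12/2)·3.500²·sin(360°/12) = 36.75 mm²); the r=8 cylinder at (2, 4) contributes a regular 12-gon of circumradius 8 (area = (12/2)·8.000²·sin(360°/12) = 192.00 mm²); Keeping only the common overlap: the r=3.5 cylinder at (1.5, 6) partially overlaps the 4.5×29 cube; clipping to the common part keeps 27.34 mm²; the running intersection lies inside the r=8 cylinder at (2, 4), so it is kept whole — area = 27.34 mm². At z = 10.25: the 4.5×29 cube contributes its full rectangle (area 130.50 mm²); the r=3.5 cylinder at (1.5, 6) gives a regular 12-gon of circumradius 3.5 (constant along its height) (area = (12/2)·3.500²·sin(360°/12) = 36.75 mm²); the r=8 cylinder at (2, 4) gives a regular 12-gon of circumradius 8 (constant along its height) (area = (12/2)·8.000²·sin(360°/12) = 192.00 mm²); Keeping only the common overlap: the r=3.5 cylinder at (1.5, 6) partially overlaps the 4.5×29 cube; clipping to the common part keeps 27.34 mm²; the running intersection lies inside the r=8 cylinder at (2, 4), so it is kept whole — area = 27.34 mm². Checking containment: the cross-section at z = 10.25 is a subset of the cross-section at z = 6.

entirely on top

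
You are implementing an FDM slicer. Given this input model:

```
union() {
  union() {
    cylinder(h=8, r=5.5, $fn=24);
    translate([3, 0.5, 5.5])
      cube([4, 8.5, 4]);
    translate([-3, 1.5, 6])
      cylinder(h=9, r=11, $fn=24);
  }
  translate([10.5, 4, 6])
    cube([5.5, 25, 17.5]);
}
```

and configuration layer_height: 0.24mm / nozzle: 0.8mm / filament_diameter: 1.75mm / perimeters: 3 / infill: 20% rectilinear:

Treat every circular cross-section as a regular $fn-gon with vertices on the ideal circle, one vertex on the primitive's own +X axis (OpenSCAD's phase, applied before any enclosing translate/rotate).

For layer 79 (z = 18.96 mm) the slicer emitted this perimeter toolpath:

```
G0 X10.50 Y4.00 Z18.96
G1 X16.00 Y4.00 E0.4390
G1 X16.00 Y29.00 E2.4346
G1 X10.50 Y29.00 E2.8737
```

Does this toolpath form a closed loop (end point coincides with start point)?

no

Start point (G0): (10.50, 4.00). End point (last G1): the path does not return to the start — open.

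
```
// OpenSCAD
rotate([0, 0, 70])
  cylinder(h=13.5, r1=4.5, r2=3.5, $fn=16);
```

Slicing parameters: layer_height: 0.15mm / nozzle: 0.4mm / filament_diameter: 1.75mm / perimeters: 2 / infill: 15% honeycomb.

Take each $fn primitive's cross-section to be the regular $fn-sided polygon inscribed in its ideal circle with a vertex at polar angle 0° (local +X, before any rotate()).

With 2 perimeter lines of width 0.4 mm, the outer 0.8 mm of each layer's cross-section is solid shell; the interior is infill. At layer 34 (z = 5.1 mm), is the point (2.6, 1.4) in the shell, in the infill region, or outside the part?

infill

At z = 5.1 mm: the cone contributes a regular 16-gon of circumradius 4.122 (interpolated between r1=4.5 and r2=3.5 at t=0.378); (whole slice rotated 70° about Z — lengths, areas and connectivity unchanged). Overall, the cross-section is a single solid region. Undo the 70° rotation: the query point maps to (2.205, -1.964) in the un-rotated model frame. The nearest boundary edge runs (2.91, -2.91)→(3.81, -1.58); distance from the point to it = 1.12 mm. The point is inside the cross-section and 1.12 mm from the nearest boundary — more than the 0.8 mm shell width (2 × 0.4), so it's in the infill interior.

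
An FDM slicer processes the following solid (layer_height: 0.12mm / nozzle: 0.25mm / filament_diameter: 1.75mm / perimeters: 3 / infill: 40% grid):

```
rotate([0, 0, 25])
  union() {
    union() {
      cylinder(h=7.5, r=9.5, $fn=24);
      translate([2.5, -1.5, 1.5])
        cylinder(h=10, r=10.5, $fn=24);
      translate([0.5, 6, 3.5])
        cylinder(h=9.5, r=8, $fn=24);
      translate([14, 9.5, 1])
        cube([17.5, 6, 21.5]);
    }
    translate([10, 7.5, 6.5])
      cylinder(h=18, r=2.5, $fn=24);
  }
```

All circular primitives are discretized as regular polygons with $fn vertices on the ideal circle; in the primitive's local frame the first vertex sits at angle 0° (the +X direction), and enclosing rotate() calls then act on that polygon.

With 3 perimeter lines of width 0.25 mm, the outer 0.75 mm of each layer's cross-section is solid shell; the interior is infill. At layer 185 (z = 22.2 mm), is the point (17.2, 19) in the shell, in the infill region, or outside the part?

At z = 22.2 mm: the cylinder does not reach this height (z outside [0, 7.5]); the cylinder at (2.5, -1.5) is not intersected at this z (z outside [1.5, 11.5]); the cylinder at (0.5, 6) is not intersected at this z (z outside [3.5, 13]); the 17.5×6 cube at (14, 9.5) contributes its full rectangle; Combining (union): only the 17.5×6 cube at (14, 9.5) is present, so the union is just that shape — 1 connected region; the cylinder at (10, 7.5): section is a regular 24-gon, circumradius r=2.5; Merging all regions: the 2 present regions are separate (no shared area or edge), so areas and boundary lengths simply add and each stays a separate island — 2 connected regions; (rotated 25° about Z; rotation is an isometry so areas/perimeters/island counts are preserved). Overall, the cross-section has 2 separate islands. Undo the 25° rotation: the query point maps to (23.618, 9.951) in the un-rotated model frame. The nearest boundary edge runs (31.50, 9.50)→(14.00, 9.50); distance from the point to it = 0.45 mm. (Shell/infill is judged within the island containing the point — the largest one.) The point is inside the cross-section, 0.45 mm from the nearest boundary — within the 0.75 mm shell band (3 × 0.25).

shell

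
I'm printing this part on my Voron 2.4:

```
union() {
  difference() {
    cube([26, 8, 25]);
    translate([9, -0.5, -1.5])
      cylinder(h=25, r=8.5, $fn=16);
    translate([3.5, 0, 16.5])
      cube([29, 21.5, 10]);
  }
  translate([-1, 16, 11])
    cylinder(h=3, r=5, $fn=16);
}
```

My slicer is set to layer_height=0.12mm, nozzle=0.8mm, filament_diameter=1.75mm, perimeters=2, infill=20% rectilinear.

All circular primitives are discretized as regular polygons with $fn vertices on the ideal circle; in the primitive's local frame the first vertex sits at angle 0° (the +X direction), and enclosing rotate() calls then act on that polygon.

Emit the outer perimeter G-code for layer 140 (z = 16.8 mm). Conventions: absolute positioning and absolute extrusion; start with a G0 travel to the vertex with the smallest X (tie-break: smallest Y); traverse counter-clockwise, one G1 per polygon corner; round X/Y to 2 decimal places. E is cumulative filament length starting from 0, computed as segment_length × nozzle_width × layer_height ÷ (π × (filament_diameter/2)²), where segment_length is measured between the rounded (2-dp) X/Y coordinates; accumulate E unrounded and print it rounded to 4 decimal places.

At z = 16.8 mm: the 26×8 cube contributes its full rectangle; the cylinder at (9, -0.5): section is a regular 16-gon, circumradius r=8.5; the cube at (3.5, 0) (footprint 29×21.5) is included at this height; Subtracting the remaining from the first: starting from the 26×8 cube, the r=8.5 cylinder at (9, -0.5) partially overlaps it — only the 102.15 mm² overlap (of its 221.19 mm²) is removed, clipping the outline; the 29×21.5 cube at (3.5, 0) partially overlaps it — only the 89.12 mm² overlap (of its 623.50 mm²) is removed, clipping the outline — 1 connected region; the cylinder at (-1, 16) is absent (z outside [11, 14]); Taking the union: only that combined region is present, so the union is just that shape — 1 connected region. The outline is a single polygon with 7 vertices. Extrusion per mm of travel: 0.8 × 0.12 / (π × 0.875²) = 0.039912. Accumulating E over each segment gives final E = 0.8375.

G0 X0.00 Y0.00 Z16.80
G1 X0.60 Y0.00 E0.0239
G1 X1.15 Y2.75 E0.1359
G1 X2.99 Y5.51 E0.2683
G1 X3.50 Y5.85 E0.2927
G1 X3.50 Y8.00 E0.3785
G1 X0.00 Y8.00 E0.5182
G1 X0.00 Y0.00 E0.8375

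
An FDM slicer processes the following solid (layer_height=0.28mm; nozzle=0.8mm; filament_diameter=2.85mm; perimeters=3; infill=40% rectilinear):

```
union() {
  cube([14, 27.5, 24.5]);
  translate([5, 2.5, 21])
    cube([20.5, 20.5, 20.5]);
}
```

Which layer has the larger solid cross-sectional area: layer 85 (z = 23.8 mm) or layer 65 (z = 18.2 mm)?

Layer 85 (z = 23.8): the 14×27.5 cube contributes its full rectangle (area 385.00 mm²); the cube at (5, 2.5) (footprint 20.5×20.5) is included at this height (area 420.25 mm²); Taking the union: the regions partially overlap — summed areas 805.25 mm² minus the doubly-counted overlap 184.50 mm² gives 620.75 mm² — area = 620.75 mm². So its area = 620.75 mm². Layer 65 (z = 18.2): the cube (footprint 14×27.5) is included at this height (area 385.00 mm²); the cube at (5, 2.5) does not reach this height (z outside [21, 41.5]); Taking the union: only the 14×27.5 cube is present, so the union is just that shape — area = 385.00 mm². So its area = 385.00 mm². Layer 85 is larger (620.75 vs 385.00 mm²).

layer 85 (z = 23.8 mm)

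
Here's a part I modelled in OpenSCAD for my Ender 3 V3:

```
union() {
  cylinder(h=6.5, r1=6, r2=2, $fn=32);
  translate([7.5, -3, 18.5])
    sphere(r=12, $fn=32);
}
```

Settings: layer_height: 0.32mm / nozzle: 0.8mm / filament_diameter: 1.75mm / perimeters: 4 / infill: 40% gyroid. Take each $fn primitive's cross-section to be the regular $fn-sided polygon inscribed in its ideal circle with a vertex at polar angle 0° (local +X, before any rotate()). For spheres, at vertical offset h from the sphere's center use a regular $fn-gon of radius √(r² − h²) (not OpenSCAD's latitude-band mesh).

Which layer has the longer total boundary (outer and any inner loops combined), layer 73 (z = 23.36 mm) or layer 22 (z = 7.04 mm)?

Layer 73 (z = 23.36): the cone is absent (z outside [0, 6.5]); the sphere at (7.5, -3): section is a regular 32-gon, circumradius = √(r²−h²) = √(12²−4.86²) = 10.972 (perimeter = 2·32·10.972·sin(180°/32) = 68.83 mm); Merging all regions: only the r=12 sphere at (7.5, -3) is present, so the union is just that shape — boundary = 68.83 mm. So its perimeter = 68.83 mm. Layer 22 (z = 7.04): the cone does not reach this height (z outside [0, 6.5]); the r=12 sphere at (7.5, -3) contributes a regular 32-gon of circumradius √(12²−11.46²) = 3.559 (perimeter = 2·32·3.559·sin(180°/32) = 22.33 mm); Taking the union: only the r=12 sphere at (7.5, -3) is present, so the union is just that shape — boundary = 22.33 mm. So its perimeter = 22.33 mm. Layer 73 is larger (68.83 vs 22.33 mm).

layer 73 (z = 23.36 mm)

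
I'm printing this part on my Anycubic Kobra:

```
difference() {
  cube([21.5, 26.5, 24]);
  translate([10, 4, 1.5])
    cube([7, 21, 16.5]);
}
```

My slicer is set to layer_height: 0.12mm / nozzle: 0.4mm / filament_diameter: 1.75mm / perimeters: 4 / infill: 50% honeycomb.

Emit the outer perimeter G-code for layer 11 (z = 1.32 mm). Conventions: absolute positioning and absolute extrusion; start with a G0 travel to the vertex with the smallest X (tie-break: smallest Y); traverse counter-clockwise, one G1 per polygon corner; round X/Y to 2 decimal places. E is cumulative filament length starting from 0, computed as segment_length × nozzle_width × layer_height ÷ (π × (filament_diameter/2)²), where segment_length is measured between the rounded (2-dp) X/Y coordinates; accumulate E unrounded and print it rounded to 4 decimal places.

At z = 1.32 mm: the 21.5×26.5 cube contributes its full rectangle; the cube at (10, 4) is absent (z outside [1.5, 18]); Taking the first minus the rest: none of the subtracted shapes is present at this height, so the 21.5×26.5 cube is unchanged — 1 connected region. The outline is a single polygon with 4 vertices. Extrusion per mm of travel: 0.4 × 0.12 / (π × 0.875²) = 0.019956. Accumulating E over each segment gives final E = 1.9158.

G0 X0.00 Y0.00 Z1.32
G1 X21.50 Y0.00 E0.4291
G1 X21.50 Y26.50 E0.9579
G1 X0.00 Y26.50 E1.3869
G1 X0.00 Y0.00 E1.9158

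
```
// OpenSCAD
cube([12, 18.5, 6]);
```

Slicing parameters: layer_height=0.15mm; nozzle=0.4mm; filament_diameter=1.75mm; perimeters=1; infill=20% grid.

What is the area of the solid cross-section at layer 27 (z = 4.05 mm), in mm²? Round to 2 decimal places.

At z = 4.05 mm: the cube is present — its section is the full 12×18.5 rectangle (area 222.00 mm²). Overall, the cross-section is a single solid region. Net area = 222.00 mm².

222.00 mm²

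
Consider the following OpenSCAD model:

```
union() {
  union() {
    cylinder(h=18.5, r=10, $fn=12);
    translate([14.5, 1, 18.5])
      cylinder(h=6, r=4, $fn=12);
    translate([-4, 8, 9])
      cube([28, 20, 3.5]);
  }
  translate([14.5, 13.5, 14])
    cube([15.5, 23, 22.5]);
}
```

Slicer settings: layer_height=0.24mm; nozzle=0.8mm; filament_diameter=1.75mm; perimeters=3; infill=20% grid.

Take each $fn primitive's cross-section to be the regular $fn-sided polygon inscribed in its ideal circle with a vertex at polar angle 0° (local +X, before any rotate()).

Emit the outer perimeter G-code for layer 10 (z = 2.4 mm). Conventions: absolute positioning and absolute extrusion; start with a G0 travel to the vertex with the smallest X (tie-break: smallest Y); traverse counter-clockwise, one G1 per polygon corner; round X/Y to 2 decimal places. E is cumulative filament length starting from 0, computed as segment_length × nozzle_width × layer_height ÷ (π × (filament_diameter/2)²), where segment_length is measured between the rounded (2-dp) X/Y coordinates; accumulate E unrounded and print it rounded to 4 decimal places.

G0 X-10.00 Y0.00 Z2.40
G1 X-8.66 Y-5.00 E0.4132
G1 X-5.00 Y-8.66 E0.8264
G1 X0.00 Y-10.00 E1.2396
G1 X5.00 Y-8.66 E1.6528
G1 X8.66 Y-5.00 E2.0660
G1 X10.00 Y0.00 E2.4792
G1 X8.66 Y5.00 E2.8924
G1 X5.00 Y8.66 E3.3055
G1 X0.00 Y10.00 E3.7188
G1 X-5.00 Y8.66 E4.1320
G1 X-8.66 Y5.00 E4.5451
G1 X-10.00 Y0.00 E4.9583

At z = 2.4 mm: the r=10 cylinder gives a regular 12-gon of circumradius 10 (constant along its height); the cylinder at (14.5, 1) is not intersected at this z (z outside [18.5, 24.5]); the cube at (-4, 8) does not reach this height (z outside [9, 12.5]); Combining (union): only the r=10 cylinder is present, so the union is just that shape — 1 connected region; the cube at (14.5, 13.5) is not intersected at this z (z outside [14, 36.5]); Taking the union: only that combined region is present, so the union is just that shape — 1 connected region. The outline is a single polygon with 12 vertices. Extrusion per mm of travel: 0.8 × 0.24 / (π × 0.875²) = 0.079824. Accumulating E over each segment gives final E = 4.9583.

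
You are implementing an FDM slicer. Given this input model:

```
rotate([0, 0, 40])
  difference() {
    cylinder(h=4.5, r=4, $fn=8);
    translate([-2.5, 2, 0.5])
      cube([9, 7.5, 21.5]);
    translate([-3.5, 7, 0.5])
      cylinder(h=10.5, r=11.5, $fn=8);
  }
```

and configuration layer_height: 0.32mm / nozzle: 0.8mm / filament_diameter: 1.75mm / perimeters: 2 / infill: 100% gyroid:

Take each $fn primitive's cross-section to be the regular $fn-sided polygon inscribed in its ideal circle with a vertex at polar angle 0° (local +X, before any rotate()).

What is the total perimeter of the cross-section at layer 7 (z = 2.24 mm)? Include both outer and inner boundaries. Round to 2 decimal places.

10.36 mm

At z = 2.24 mm: the r=4 cylinder gives a regular 8-gon of circumradius 4 (constant along its height) (perimeter = 2·8·4.000·sin(180°/8) = 24.49 mm); the 9×7.5 cube at (-2.5, 2) contributes its full rectangle (perimeter 33.00 mm); the r=11.5 cylinder at (-3.5, 7) contributes a regular 8-gon of circumradius 11.5 (perimeter = 2·8·11.500·sin(180°/8) = 70.41 mm); Subtracting the remaining from the first: starting from the r=4 cylinder, the 9×7.5 cube at (-2.5, 2) partially overlaps it — only the 7.85 mm² overlap (of its 67.50 mm²) is removed, clipping the outline; the r=11.5 cylinder at (-3.5, 7) partially overlaps it — only the 33.95 mm² overlap (of its 374.06 mm²) is removed, clipping the outline — boundary = 10.36 mm; (rotated 40° about Z; rotation is an isometry so areas/perimeters/island counts are preserved). Overall, the cross-section is a single solid region. Total boundary length (outer) = 10.36 mm.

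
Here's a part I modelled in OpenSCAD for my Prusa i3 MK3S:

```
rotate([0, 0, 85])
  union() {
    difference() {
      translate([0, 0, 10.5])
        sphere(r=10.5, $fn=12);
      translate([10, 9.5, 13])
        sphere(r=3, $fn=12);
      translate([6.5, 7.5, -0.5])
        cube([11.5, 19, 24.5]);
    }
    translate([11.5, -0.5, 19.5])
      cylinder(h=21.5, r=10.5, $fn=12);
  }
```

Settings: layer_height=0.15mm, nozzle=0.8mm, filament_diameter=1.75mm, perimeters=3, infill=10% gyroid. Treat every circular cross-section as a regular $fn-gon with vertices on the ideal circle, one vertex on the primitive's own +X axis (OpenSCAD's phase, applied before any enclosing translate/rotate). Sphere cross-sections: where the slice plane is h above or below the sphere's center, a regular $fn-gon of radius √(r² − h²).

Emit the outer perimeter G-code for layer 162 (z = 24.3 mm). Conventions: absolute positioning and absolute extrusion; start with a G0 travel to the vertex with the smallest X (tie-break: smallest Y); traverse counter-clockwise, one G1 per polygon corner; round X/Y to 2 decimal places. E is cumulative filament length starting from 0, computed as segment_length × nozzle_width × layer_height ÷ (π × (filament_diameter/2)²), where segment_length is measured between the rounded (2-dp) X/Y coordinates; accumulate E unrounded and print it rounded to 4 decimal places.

G0 X-8.96 Y12.33 Z24.30
G1 X-8.02 Y6.98 E0.2710
G1 X-4.52 Y2.81 E0.5426
G1 X0.59 Y0.95 E0.8139
G1 X5.94 Y1.90 E1.0850
G1 X10.10 Y5.39 E1.3559
G1 X11.96 Y10.50 E1.6272
G1 X11.02 Y15.85 E1.8982
G1 X7.52 Y20.01 E2.1694
G1 X2.42 Y21.87 E2.4403
G1 X-2.94 Y20.93 E2.7118
G1 X-7.10 Y17.44 E2.9827
G1 X-8.96 Y12.33 E3.2540

At z = 24.3 mm: the sphere does not reach this height (|z−center|=13.800 > r=10.5); the sphere at (10, 9.5) is absent (|z−center|=11.300 > r=3); the cube at (6.5, 7.5) is absent (z outside [-0.5, 24]); After the difference (first − rest): the first operand is absent here, so nothing remains; the cylinder at (11.5, -0.5): section is a regular 12-gon, circumradius r=10.5; Taking the union: only the r=10.5 cylinder at (11.5, -0.5) is present, so the union is just that shape — 1 connected region; (rotated 85° about Z; rotation is an isometry so areas/perimeters/island counts are preserved). The outline is a single polygon with 12 vertices. Extrusion per mm of travel: 0.8 × 0.15 / (π × 0.875²) = 0.049890. Accumulating E over each segment gives final E = 3.2540.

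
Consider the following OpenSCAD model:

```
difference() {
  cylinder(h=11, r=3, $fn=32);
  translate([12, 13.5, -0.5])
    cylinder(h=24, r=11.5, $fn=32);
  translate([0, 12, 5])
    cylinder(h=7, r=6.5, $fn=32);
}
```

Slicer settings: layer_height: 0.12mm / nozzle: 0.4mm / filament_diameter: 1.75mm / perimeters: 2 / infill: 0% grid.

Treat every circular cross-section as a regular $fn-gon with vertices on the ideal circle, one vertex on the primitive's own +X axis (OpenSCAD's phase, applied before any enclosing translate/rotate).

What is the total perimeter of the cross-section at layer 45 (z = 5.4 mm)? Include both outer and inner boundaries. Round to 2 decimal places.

At z = 5.4 mm: the r=3 cylinder contributes a regular 32-gon of circumradius 3 (perimeter = 2·32·3.000·sin(180°/32) = 18.82 mm); the r=11.5 cylinder at (12, 13.5) gives a regular 32-gon of circumradius 11.5 (constant along its height) (perimeter = 2·32·11.500·sin(180°/32) = 72.14 mm); the r=6.5 cylinder at (0, 12) gives a regular 32-gon of circumradius 6.5 (constant along its height) (perimeter = 2·32·6.500·sin(180°/32) = 40.78 mm); Subtracting the remaining from the first: starting from the r=3 cylinder, the r=11.5 cylinder at (12, 13.5) misses the remaining region (no effect); the r=6.5 cylinder at (0, 12) misses the remaining region (no effect) — boundary = 18.82 mm. Overall, the cross-section is a single solid region. Total boundary length (outer) = 18.82 mm.

18.82 mm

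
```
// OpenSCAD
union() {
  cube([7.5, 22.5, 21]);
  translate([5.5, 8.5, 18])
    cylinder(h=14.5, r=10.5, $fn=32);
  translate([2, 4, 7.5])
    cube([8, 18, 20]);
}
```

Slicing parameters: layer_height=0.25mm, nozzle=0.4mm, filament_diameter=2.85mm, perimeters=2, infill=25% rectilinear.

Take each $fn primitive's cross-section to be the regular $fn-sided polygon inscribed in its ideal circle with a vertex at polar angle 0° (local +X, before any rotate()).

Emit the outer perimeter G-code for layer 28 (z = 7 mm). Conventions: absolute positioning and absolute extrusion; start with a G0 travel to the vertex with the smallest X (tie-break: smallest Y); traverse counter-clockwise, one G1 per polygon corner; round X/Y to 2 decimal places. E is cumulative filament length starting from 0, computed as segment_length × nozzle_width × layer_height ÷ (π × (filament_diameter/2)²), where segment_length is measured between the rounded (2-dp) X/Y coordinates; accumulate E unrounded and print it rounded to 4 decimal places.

At z = 7 mm: the 7.5×22.5 cube contributes its full rectangle; the cylinder at (5.5, 8.5) is not intersected at this z (z outside [18, 32.5]); the cube at (2, 4) is not intersected at this z (z outside [7.5, 27.5]); Combining (union): only the 7.5×22.5 cube is present, so the union is just that shape — 1 connected region. The outline is a single polygon with 4 vertices. Extrusion per mm of travel: 0.4 × 0.25 / (π × 1.425²) = 0.015675. Accumulating E over each segment gives final E = 0.9405.

G0 X0.00 Y0.00 Z7.00
G1 X7.50 Y0.00 E0.1176
G1 X7.50 Y22.50 E0.4703
G1 X0.00 Y22.50 E0.5878
G1 X0.00 Y0.00 E0.9405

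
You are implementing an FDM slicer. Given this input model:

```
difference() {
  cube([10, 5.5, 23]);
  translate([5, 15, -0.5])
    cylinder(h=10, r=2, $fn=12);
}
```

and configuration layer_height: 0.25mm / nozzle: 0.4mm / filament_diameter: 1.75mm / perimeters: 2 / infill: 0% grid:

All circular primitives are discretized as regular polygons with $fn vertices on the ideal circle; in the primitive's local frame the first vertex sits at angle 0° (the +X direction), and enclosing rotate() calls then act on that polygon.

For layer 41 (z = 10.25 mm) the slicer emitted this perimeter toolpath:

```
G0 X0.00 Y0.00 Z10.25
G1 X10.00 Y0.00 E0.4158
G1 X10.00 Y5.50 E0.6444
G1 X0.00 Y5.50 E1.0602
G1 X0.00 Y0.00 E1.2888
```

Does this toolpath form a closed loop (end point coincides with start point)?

yes

Start point (G0): (0.00, 0.00). End point (last G1): the path returns to the start — closed.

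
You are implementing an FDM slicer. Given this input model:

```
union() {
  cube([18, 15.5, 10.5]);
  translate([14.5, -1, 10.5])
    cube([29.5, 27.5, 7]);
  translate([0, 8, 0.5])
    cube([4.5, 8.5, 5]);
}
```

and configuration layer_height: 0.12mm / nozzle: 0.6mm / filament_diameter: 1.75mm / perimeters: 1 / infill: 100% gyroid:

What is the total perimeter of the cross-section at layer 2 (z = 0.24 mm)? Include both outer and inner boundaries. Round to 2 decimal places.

At z = 0.24 mm: the 18×15.5 cube contributes its full rectangle (perimeter 67.00 mm); the cube at (14.5, -1) is not intersected at this z (z outside [10.5, 17.5]); the cube at (0, 8) does not reach this height (z outside [0.5, 5.5]); Combining (union): only the 18×15.5 cube is present, so the union is just that shape — boundary = 67.00 mm. Overall, the cross-section is a single solid region. Total boundary length (outer) = 67.00 mm.

67.00 mm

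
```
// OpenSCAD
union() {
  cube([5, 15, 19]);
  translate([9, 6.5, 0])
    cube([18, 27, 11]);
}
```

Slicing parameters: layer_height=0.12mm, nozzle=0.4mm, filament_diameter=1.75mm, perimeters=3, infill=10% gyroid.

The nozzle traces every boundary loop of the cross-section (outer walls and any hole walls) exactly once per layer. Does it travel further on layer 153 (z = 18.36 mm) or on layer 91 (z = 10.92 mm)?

Layer 153 (z = 18.36): the cube is present — its section is the full 5×15 rectangle (perimeter 40.00 mm); the cube at (9, 6.5) is absent (z outside [0, 11]); Merging all regions: only the 5×15 cube is present, so the union is just that shape — boundary = 40.00 mm. So its perimeter = 40.00 mm. Layer 91 (z = 10.92): the cube (footprint 5×15) is included at this height (perimeter 40.00 mm); the cube at (9, 6.5) (footprint 18×27) is included at this height (perimeter 90.00 mm); Merging all regions: the 2 present regions are separate (no shared area or edge), so areas and boundary lengths simply add and each stays a separate island — boundary = 130.00 mm. So its perimeter = 130.00 mm. Layer 91 is larger (130.00 vs 40.00 mm).

layer 91 (z = 10.92 mm)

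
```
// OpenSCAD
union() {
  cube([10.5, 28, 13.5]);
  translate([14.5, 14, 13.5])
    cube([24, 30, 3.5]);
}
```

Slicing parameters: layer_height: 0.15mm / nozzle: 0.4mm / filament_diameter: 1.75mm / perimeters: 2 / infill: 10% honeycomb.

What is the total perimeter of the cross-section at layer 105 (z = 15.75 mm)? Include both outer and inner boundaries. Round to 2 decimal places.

At z = 15.75 mm: the cube does not reach this height (z outside [0, 13.5]); the 24×30 cube at (14.5, 14) contributes its full rectangle (perimeter 108.00 mm); Combining (union): only the 24×30 cube at (14.5, 14) is present, so the union is just that shape — boundary = 108.00 mm. Overall, the cross-section is a single solid region. Total boundary length (outer) = 108.00 mm.

108.00 mm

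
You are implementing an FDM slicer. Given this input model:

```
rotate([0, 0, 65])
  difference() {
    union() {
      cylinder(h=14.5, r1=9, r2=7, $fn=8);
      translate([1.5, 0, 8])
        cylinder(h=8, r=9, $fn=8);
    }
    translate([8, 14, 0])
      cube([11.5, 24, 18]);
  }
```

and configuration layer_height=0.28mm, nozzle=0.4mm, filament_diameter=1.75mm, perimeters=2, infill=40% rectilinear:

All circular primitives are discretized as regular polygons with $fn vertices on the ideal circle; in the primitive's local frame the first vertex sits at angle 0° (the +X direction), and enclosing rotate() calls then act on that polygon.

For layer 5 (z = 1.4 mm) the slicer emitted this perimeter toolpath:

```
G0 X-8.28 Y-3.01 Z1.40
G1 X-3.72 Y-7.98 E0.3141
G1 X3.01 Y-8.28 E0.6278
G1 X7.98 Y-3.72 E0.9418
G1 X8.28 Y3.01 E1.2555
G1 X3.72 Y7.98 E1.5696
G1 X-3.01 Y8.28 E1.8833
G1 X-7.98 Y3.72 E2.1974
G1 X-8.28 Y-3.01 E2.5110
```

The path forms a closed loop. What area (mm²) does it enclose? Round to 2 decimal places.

219.40 mm²

Apply the shoelace formula to the sequence of (X, Y) vertices; enclosed area = 219.40 mm².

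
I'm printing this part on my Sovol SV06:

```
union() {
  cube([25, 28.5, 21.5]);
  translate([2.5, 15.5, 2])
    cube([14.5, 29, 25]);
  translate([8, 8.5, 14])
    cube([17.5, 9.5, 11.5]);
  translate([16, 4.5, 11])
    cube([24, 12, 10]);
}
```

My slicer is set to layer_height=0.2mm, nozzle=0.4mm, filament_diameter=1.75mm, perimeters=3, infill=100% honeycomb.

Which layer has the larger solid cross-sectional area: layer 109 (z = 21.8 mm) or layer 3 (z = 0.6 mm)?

layer 3 (z = 0.6 mm)

Layer 109 (z = 21.8): the cube does not reach this height (z outside [0, 21.5]); the 14.5×29 cube at (2.5, 15.5) contributes its full rectangle (area 420.50 mm²); the cube at (8, 8.5) is present — its section is the full 17.5×9.5 rectangle (area 166.25 mm²); the cube at (16, 4.5) is not intersected at this z (z outside [11, 21]); Taking the union: the regions partially overlap — summed areas 586.75 mm² minus the doubly-counted overlap 22.50 mm² gives 564.25 mm² — area = 564.25 mm². So its area = 564.25 mm². Layer 3 (z = 0.6): the 25×28.5 cube contributes its full rectangle (area 712.50 mm²); the cube at (2.5, 15.5) is absent (z outside [2, 27]); the cube at (8, 8.5) does not reach this height (z outside [14, 25.5]); the cube at (16, 4.5) is not intersected at this z (z outside [11, 21]); Merging all regions: only the 25×28.5 cube is present, so the union is just that shape — area = 712.50 mm². So its area = 712.50 mm². Layer 3 is larger (712.50 vs 564.25 mm²).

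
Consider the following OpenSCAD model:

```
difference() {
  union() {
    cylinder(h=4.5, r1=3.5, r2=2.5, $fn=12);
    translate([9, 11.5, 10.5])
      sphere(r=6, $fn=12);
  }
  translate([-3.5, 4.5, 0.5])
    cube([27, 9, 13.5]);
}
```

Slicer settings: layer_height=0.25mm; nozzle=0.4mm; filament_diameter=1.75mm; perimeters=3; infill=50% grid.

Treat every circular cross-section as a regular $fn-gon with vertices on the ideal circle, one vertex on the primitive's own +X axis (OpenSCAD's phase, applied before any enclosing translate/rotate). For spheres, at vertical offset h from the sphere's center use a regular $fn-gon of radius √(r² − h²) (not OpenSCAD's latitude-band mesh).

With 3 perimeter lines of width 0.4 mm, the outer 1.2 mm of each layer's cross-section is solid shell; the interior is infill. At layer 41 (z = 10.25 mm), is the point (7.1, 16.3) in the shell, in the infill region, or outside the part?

At z = 10.25 mm: the cone is absent (z outside [0, 4.5]); the r=6 sphere at (9, 11.5) slices to a regular 12-gon of circumradius 5.995 (√(r²−h²) with h=0.25 from center); Merging all regions: only the r=6 sphere at (9, 11.5) is present, so the union is just that shape — 1 connected region; the cube at (-3.5, 4.5) is present — its section is the full 27×9 rectangle; Taking the first minus the rest: starting from the result so far, the 27×9 cube at (-3.5, 4.5) partially overlaps it — only the 76.81 mm² overlap (of its 243.00 mm²) is removed, clipping the outline — 1 connected region. Overall, the cross-section is a single solid region. The nearest boundary edge runs (6.00, 16.69)→(9.00, 17.49); distance from the point to it = 0.66 mm. The point is inside the cross-section, 0.66 mm from the nearest boundary — within the 1.2 mm shell band (3 × 0.4).

shell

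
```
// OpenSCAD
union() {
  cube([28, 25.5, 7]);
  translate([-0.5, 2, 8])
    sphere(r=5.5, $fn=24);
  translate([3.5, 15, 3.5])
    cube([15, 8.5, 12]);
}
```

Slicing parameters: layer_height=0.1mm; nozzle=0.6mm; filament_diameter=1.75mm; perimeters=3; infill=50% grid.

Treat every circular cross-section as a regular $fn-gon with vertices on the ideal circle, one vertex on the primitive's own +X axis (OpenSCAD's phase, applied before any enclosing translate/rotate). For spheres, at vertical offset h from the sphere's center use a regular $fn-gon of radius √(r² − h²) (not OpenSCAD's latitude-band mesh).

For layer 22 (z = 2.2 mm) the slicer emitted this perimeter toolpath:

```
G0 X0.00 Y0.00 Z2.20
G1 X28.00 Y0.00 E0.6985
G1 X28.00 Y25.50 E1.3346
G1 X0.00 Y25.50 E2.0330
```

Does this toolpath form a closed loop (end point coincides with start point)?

no

Start point (G0): (0.00, 0.00). End point (last G1): the path does not return to the start — open.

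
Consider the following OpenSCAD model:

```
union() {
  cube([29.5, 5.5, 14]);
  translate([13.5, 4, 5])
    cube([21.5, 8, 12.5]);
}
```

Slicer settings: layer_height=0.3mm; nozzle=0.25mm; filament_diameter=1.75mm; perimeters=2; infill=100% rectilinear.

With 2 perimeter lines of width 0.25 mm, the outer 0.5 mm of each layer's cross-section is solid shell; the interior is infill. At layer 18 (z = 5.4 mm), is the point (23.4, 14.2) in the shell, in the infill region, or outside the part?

At z = 5.4 mm: the cube is present — its section is the full 29.5×5.5 rectangle; the 21.5×8 cube at (13.5, 4) contributes its full rectangle; Merging all regions: the regions partially overlap (shared area 24.00 mm²), so overlapping operands fuse into one piece — 1 connected region. Overall, the cross-section is a single solid region. The nearest boundary edge runs (13.50, 12.00)→(35.00, 12.00); distance from the point to it = 2.20 mm. The point is not inside any of the regions above, so it lies outside the cross-section (2.20 mm from the nearest boundary).

outside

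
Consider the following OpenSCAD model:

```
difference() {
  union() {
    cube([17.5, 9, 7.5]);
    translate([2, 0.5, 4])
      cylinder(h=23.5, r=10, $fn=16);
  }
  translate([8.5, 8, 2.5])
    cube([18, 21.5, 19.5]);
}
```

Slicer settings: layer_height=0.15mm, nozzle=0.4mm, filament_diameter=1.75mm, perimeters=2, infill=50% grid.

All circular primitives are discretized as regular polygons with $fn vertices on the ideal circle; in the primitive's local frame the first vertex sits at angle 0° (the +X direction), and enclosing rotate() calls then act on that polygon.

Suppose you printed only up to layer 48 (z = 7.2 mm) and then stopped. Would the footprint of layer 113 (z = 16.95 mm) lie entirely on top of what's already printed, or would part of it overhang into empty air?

Compare the two slices. At z = 7.2: the 17.5×9 cube contributes its full rectangle (area 157.50 mm²); the r=10 cylinder at (2, 0.5) gives a regular 16-gon of circumradius 10 (constant along its height) (area = (16/2)·10.000²·sin(360°/16) = 306.15 mm²); Combining (union): the regions partially overlap — summed areas 463.65 mm² minus the doubly-counted overlap 94.82 mm² gives 368.83 mm² — area = 368.83 mm²; the 18×21.5 cube at (8.5, 8) contributes its full rectangle (area 387.00 mm²); Subtracting the remaining from the first: starting from that combined region (368.83 mm²), the 18×21.5 cube at (8.5, 8) partially overlaps it — only the 9.00 mm² overlap (of its 387.00 mm²) is removed, clipping the outline — area = 359.83 mm². At z = 16.95: the cube is absent (z outside [0, 7.5]); the r=10 cylinder at (2, 0.5) gives a regular 16-gon of circumradius 10 (constant along its height) (area = (16/2)·10.000²·sin(360°/16) = 306.15 mm²); Taking the union: only the r=10 cylinder at (2, 0.5) is present, so the union is just that shape — area = 306.15 mm²; the 18×21.5 cube at (8.5, 8) contributes its full rectangle (area 387.00 mm²); Taking the first minus the rest: starting from the result so far (306.15 mm²), the 18×21.5 cube at (8.5, 8) misses the remaining region (no effect) — area = 306.15 mm². Checking containment: the cross-section at z = 16.95 is a subset of the cross-section at z = 7.2.

entirely on top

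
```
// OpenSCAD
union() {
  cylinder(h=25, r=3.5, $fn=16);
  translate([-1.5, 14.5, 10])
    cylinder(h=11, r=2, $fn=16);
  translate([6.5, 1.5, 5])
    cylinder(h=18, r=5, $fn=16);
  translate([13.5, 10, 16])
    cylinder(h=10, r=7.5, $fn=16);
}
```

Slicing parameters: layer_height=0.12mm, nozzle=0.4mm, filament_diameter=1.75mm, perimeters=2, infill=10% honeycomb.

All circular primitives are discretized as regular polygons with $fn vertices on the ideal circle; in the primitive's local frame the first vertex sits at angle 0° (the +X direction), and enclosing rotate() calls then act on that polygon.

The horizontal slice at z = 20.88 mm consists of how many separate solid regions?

At z = 20.88 mm: the r=3.5 cylinder gives a regular 16-gon of circumradius 3.5 (constant along its height); the cylinder at (-1.5, 14.5): section is a regular 16-gon, circumradius r=2; the cylinder at (6.5, 1.5): section is a regular 16-gon, circumradius r=5; the r=7.5 cylinder at (13.5, 10) contributes a regular 16-gon of circumradius 7.5; Combining (union): the regions partially overlap (shared area 10.70 mm²), so overlapping operands fuse into one piece — 2 connected regions. The result has 2 disconnected regions.

2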